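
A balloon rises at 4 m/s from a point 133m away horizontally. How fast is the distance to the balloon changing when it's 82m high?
328√24413/24413 ≈ 2.099 m/s

z² = 133² + y²
z = √(133² + 82²) = √24413
dz/dt = y/z · dy/dt = 82/√24413 · 4 = 328√24413/24413 ≈ 2.099 m/s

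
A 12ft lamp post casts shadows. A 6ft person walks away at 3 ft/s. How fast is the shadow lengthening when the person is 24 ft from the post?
3 ft/s

By similar triangles: 12/(x+s) = 6/s
Solving: s = 6x/6
ds/dt = 6/6 · dx/dt = 1 · 3 = 3 ft/s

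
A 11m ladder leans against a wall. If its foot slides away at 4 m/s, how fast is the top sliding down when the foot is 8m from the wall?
32√57/57 ≈ 4.239 m/s

x² + y² = 11²
2x·dx/dt + 2y·dy/dt = 0
dy/dt = -x/y · dx/dt = -8/√57 · 4 = -32√57/57 m/s
The top is descending at 32√57/57 ≈ 4.239 m/s.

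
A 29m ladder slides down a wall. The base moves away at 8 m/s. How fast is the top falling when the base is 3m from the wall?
3√13/13 ≈ 0.8321 m/s

x² + y² = 29²
2x·dx/dt + 2y·dy/dt = 0
dy/dt = -x/y · dx/dt = -3/(8√13) · 8 = -3√13/13 m/s
The top is descending at 3√13/13 ≈ 0.8321 m/s.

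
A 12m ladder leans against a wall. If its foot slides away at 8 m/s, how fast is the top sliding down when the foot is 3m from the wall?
8√15/15 ≈ 2.066 m/s

x² + y² = 12²
2x·dx/dt + 2y·dy/dt = 0
dy/dt = -x/y · dx/dt = -3/(3√15) · 8 = -8√15/15 m/s
The top is descending at 8√15/15 ≈ 2.066 m/s.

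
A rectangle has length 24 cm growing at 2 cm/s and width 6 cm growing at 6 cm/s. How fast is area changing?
156 cm²/s

A = lw
dA/dt = w·dl/dt + l·dw/dt = 6·2 + 24·6 = 156 cm²/s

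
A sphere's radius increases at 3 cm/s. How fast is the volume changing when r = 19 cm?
4332π cm³/s

V = (4/3)πr³
dV/dt = dV/dr · dr/dt = 4πr² · 3
At r = 19: dV/dt = 4332π cm³/s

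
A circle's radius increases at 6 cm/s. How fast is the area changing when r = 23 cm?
276π cm²/s

A = πr²
dA/dt = 2πr · dr/dt = 2π(23)(6) = 276π cm²/s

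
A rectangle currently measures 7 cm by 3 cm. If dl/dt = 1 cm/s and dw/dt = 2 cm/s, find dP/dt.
6 cm/s

P = 2(l + w)
dP/dt = 2(dl/dt + dw/dt) = 2(1 + 2) = 6 cm/s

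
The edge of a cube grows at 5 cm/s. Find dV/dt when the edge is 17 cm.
4335 cm³/s

V = s³
dV/dt = 3s² · ds/dt = 3·17²·5 = 4335 cm³/s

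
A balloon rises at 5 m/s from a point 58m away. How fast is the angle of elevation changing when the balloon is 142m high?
0.012326 rad/s

tan(θ) = y/58
sec²(θ) · dθ/dt = (1/58) · dy/dt
dθ/dt = cos²(θ)/58 · 5 = 58/(58² + 142²) · 5
dθ/dt = 0.012326 rad/s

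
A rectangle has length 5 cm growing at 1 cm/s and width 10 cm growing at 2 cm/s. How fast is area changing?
20 cm²/s

A = lw
dA/dt = w·dl/dt + l·dw/dt = 10·1 + 5·2 = 20 cm²/s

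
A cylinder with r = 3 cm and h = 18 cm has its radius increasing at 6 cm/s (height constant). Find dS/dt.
288π cm²/s

S = 2πrh + 2πr² (lateral + bases)
dS/dt = (2πh + 4πr)·dr/dt = (2π·18 + 4π·3)·6
= 288π cm²/s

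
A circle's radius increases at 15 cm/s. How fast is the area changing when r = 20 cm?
600π cm²/s

A = πr²
dA/dt = 2πr · dr/dt = 2π(20)(15) = 600π cm²/s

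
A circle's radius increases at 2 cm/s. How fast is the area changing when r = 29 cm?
116π cm²/s

A = πr²
dA/dt = 2πr · dr/dt = 2π(29)(2) = 116π cm²/s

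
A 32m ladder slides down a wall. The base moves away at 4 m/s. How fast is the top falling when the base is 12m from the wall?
12√55/55 ≈ 1.618 m/s

x² + y² = 32²
2x·dx/dt + 2y·dy/dt = 0
dy/dt = -x/y · dx/dt = -12/(4√55) · 4 = -12√55/55 m/s
The top is descending at 12√55/55 ≈ 1.618 m/s.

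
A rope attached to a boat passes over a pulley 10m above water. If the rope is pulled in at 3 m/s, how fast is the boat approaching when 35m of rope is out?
7√5/5 ≈ 3.13 m/s

rope² = x² + 10²
x = √(35² - 10²) = 15√5
dx/dt = (rope/x) · d(rope)/dt = (35/(15√5)) · (-3) = -7√5/5 m/s
The boat approaches at 7√5/5 ≈ 3.13 m/s.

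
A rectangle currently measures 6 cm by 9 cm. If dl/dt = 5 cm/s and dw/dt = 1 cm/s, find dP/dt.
12 cm/s

P = 2(l + w)
dP/dt = 2(dl/dt + dw/dt) = 2(5 + 1) = 12 cm/s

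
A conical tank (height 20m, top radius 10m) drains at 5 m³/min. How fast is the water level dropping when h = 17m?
20/(289π) ≈ 0.02203 m/min

r/h = 10/20, so r = (1/2)h
V = (1/3)πr²h = (1/3)π((1/2)h)²h = (1/12)πh³
dV/dh = (1/4)πh²
dh/dt = (dV/dt)/(dV/dh) = -5/((1/4)π·17²) = -20/(289π) m/min
The level is dropping at 20/(289π) ≈ 0.02203 m/min.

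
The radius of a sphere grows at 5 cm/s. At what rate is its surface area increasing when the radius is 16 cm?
640π cm²/s

S = 4πr²
dS/dt = dS/dr · dr/dt = 8πr · 5
At r = 16: dS/dt = 640π cm²/s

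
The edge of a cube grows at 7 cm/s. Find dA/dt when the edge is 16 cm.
1344 cm²/s

A = 6s²
dA/dt = 12s · ds/dt = 12·16·7 = 1344 cm²/s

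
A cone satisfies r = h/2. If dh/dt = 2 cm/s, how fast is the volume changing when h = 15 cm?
225π/2 cm³/s

V = (1/3)π(h/2)²h = πh³/12
dV/dt = πh²/4 · 2
At h = 15: dV/dt = 225π/2 cm³/s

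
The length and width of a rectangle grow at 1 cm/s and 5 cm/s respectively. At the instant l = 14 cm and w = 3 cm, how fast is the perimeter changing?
12 cm/s

P = 2(l + w)
dP/dt = 2(dl/dt + dw/dt) = 2(1 + 5) = 12 cm/s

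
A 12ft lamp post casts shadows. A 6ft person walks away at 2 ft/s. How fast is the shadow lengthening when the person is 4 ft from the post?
2 ft/s

By similar triangles: 12/(x+s) = 6/s
Solving: s = 6x/6
ds/dt = 6/6 · dx/dt = 1 · 2 = 2 ft/s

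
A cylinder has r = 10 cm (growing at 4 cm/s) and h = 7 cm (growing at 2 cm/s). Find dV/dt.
760π cm³/s

V = πr²h
dV/dt = 2πrh·dr/dt + πr²·dh/dt
= 2π(10)(7)(4) + π(10)²(2)
= 760π cm³/s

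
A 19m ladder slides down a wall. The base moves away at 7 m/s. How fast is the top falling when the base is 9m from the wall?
9√70/20 ≈ 3.765 m/s

x² + y² = 19²
2x·dx/dt + 2y·dy/dt = 0
dy/dt = -x/y · dx/dt = -9/(2√70) · 7 = -9√70/20 m/s
The top is descending at 9√70/20 ≈ 3.765 m/s.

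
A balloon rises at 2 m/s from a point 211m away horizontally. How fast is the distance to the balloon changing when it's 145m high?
145√65546/32773 ≈ 1.133 m/s

z² = 211² + y²
z = √(211² + 145²) = √65546
dz/dt = y/z · dy/dt = 145/√65546 · 2 = 145√65546/32773 ≈ 1.133 m/s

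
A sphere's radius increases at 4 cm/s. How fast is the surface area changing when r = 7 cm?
224π cm²/s

S = 4πr²
dS/dt = dS/dr · dr/dt = 8πr · 4
At r = 7: dS/dt = 224π cm²/s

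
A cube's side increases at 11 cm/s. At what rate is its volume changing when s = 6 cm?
1188 cm³/s

V = s³
dV/dt = 3s² · ds/dt = 3·6²·11 = 1188 cm³/s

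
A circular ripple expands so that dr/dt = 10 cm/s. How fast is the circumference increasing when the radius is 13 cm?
20π cm/s

C = 2πr
dC/dt = 2π · dr/dt = 2π · 10 = 20π cm/s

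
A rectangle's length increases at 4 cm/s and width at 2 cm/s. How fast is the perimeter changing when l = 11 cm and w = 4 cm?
12 cm/s

P = 2(l + w)
dP/dt = 2(dl/dt + dw/dt) = 2(4 + 2) = 12 cm/s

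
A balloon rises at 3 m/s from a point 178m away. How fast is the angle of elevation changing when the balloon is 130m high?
0.010991 rad/s

tan(θ) = y/178
sec²(θ) · dθ/dt = (1/178) · dy/dt
dθ/dt = cos²(θ)/178 · 3 = 178/(178² + 130²) · 3
dθ/dt = 0.010991 rad/s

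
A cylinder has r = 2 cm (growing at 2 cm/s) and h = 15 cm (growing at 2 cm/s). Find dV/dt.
128π cm³/s

V = πr²h
dV/dt = 2πrh·dr/dt + πr²·dh/dt
= 2π(2)(15)(2) + π(2)²(2)
= 128π cm³/s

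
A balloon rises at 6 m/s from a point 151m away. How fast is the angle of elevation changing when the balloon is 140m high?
0.021367 rad/s

tan(θ) = y/151
sec²(θ) · dθ/dt = (1/151) · dy/dt
dθ/dt = cos²(θ)/151 · 6 = 151/(151² + 140²) · 6
dθ/dt = 0.021367 rad/s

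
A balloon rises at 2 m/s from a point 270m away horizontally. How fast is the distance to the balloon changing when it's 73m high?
146√78229/78229 ≈ 0.522 m/s

z² = 270² + y²
z = √(270² + 73²) = √78229
dz/dt = y/z · dy/dt = 73/√78229 · 2 = 146√78229/78229 ≈ 0.522 m/s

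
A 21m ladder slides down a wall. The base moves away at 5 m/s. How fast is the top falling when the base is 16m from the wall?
16√185/37 ≈ 5.882 m/s

x² + y² = 21²
2x·dx/dt + 2y·dy/dt = 0
dy/dt = -x/y · dx/dt = -16/√185 · 5 = -16√185/37 m/s
The top is descending at 16√185/37 ≈ 5.882 m/s.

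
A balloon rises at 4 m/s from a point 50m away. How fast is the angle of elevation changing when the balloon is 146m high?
0.008398 rad/s

tan(θ) = y/50
sec²(θ) · dθ/dt = (1/50) · dy/dt
dθ/dt = cos²(θ)/50 · 4 = 50/(50² + 146²) · 4
dθ/dt = 0.008398 rad/s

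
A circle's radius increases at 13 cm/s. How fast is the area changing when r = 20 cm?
520π cm²/s

A = πr²
dA/dt = 2πr · dr/dt = 2π(20)(13) = 520π cm²/s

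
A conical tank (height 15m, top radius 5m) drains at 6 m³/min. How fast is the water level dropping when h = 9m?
2/(3π) ≈ 0.2122 m/min

r/h = 5/15, so r = (1/3)h
V = (1/3)πr²h = (1/3)π((1/3)h)²h = (1/27)πh³
dV/dh = (1/9)πh²
dh/dt = (dV/dt)/(dV/dh) = -6/((1/9)π·9²) = -2/(3π) m/min
The level is dropping at 2/(3π) ≈ 0.2122 m/min.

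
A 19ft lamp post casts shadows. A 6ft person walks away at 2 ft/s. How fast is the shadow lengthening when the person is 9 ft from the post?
12/13 ft/s

By similar triangles: 19/(x+s) = 6/s
Solving: s = 6x/13
ds/dt = 6/13 · dx/dt = 6/13 · 2 = 12/13 ft/s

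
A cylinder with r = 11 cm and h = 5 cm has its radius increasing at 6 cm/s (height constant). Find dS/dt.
324π cm²/s

S = 2πrh + 2πr² (lateral + bases)
dS/dt = (2πh + 4πr)·dr/dt = (2π·5 + 4π·11)·6
= 324π cm²/s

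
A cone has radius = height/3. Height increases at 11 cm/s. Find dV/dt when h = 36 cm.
1584π cm³/s

V = (1/3)π(h/3)²h = πh³/27
dV/dt = πh²/9 · 11
At h = 36: dV/dt = 1584π cm³/s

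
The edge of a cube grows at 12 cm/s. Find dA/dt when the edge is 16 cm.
2304 cm²/s

A = 6s²
dA/dt = 12s · ds/dt = 12·16·12 = 2304 cm²/s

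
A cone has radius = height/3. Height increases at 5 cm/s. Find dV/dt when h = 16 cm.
1280π/9 cm³/s

V = (1/3)π(h/3)²h = πh³/27
dV/dt = πh²/9 · 5
At h = 16: dV/dt = 1280π/9 cm³/s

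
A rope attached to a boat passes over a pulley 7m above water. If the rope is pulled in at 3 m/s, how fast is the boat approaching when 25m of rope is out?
25/8 = 3.125 m/s

rope² = x² + 7²
x = √(25² - 7²) = 24
dx/dt = (rope/x) · d(rope)/dt = (25/24) · (-3) = -25/8 m/s
The boat approaches at 25/8 = 3.125 m/s.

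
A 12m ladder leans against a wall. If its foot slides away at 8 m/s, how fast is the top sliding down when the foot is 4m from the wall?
2√2 ≈ 2.828 m/s

x² + y² = 12²
2x·dx/dt + 2y·dy/dt = 0
dy/dt = -x/y · dx/dt = -4/(8√2) · 8 = -2√2 m/s
The top is descending at 2√2 ≈ 2.828 m/s.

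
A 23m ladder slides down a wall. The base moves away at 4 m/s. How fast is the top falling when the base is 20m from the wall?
80√129/129 ≈ 7.044 m/s

x² + y² = 23²
2x·dx/dt + 2y·dy/dt = 0
dy/dt = -x/y · dx/dt = -20/√129 · 4 = -80√129/129 m/s
The top is descending at 80√129/129 ≈ 7.044 m/s.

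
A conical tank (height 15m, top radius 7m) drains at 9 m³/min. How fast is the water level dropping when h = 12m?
225/(784π) ≈ 0.09135 m/min

r/h = 7/15, so r = (7/15)h
V = (1/3)πr²h = (1/3)π((7/15)h)²h = (49/675)πh³
dV/dh = (49/225)πh²
dh/dt = (dV/dt)/(dV/dh) = -9/((49/225)π·12²) = -225/(784π) m/min
The level is dropping at 225/(784π) ≈ 0.09135 m/min.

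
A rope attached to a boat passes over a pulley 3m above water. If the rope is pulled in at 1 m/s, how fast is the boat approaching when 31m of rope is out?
31√238/476 ≈ 1.005 m/s

rope² = x² + 3²
x = √(31² - 3²) = 2√238
dx/dt = (rope/x) · d(rope)/dt = (31/(2√238)) · (-1) = -31√238/476 m/s
The boat approaches at 31√238/476 ≈ 1.005 m/s.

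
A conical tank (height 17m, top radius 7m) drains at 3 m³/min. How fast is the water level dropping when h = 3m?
289/(147π) ≈ 0.6258 m/min

r/h = 7/17, so r = (7/17)h
V = (1/3)πr²h = (1/3)π((7/17)h)²h = (49/867)πh³
dV/dh = (49/289)πh²
dh/dt = (dV/dt)/(dV/dh) = -3/((49/289)π·3²) = -289/(147π) m/min
The level is dropping at 289/(147π) ≈ 0.6258 m/min.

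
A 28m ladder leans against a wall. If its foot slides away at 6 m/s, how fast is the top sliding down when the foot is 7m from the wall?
2√15/5 ≈ 1.549 m/s

x² + y² = 28²
2x·dx/dt + 2y·dy/dt = 0
dy/dt = -x/y · dx/dt = -7/(7√15) · 6 = -2√15/5 m/s
The top is descending at 2√15/5 ≈ 1.549 m/s.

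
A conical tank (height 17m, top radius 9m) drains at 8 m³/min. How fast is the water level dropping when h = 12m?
289/(1458π) ≈ 0.06309 m/min

r/h = 9/17, so r = (9/17)h
V = (1/3)πr²h = (1/3)π((9/17)h)²h = (27/289)πh³
dV/dh = (81/289)πh²
dh/dt = (dV/dt)/(dV/dh) = -8/((81/289)π·12²) = -289/(1458π) m/min
The level is dropping at 289/(1458π) ≈ 0.06309 m/min.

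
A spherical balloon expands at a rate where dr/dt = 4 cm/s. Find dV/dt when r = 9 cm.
1296π cm³/s

V = (4/3)πr³
dV/dt = dV/dr · dr/dt = 4πr² · 4
At r = 9: dV/dt = 1296π cm³/s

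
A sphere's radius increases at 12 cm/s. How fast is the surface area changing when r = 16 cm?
1536π cm²/s

S = 4πr²
dS/dt = dS/dr · dr/dt = 8πr · 12
At r = 16: dS/dt = 1536π cm²/s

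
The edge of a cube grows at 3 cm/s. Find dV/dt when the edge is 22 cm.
4356 cm³/s

V = s³
dV/dt = 3s² · ds/dt = 3·22²·3 = 4356 cm³/s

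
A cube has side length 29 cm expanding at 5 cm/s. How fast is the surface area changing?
1740 cm²/s

A = 6s²
dA/dt = 12s · ds/dt = 12·29·5 = 1740 cm²/s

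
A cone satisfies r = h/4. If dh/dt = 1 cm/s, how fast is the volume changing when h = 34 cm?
289π/4 cm³/s

V = (1/3)π(h/4)²h = πh³/48
dV/dt = πh²/16 · 1
At h = 34: dV/dt = 289π/4 cm³/s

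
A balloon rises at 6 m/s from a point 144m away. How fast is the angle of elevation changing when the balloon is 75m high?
0.032776 rad/s

tan(θ) = y/144
sec²(θ) · dθ/dt = (1/144) · dy/dt
dθ/dt = cos²(θ)/144 · 6 = 144/(144² + 75²) · 6
dθ/dt = 0.032776 rad/s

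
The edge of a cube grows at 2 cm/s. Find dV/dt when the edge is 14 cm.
1176 cm³/s

V = s³
dV/dt = 3s² · ds/dt = 3·14²·2 = 1176 cm³/s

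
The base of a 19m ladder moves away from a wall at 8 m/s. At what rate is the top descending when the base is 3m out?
3√22/11 ≈ 1.279 m/s

x² + y² = 19²
2x·dx/dt + 2y·dy/dt = 0
dy/dt = -x/y · dx/dt = -3/(4√22) · 8 = -3√22/11 m/s
The top is descending at 3√22/11 ≈ 1.279 m/s.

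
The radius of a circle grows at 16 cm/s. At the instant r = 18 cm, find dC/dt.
32π cm/s

C = 2πr
dC/dt = 2π · dr/dt = 2π · 16 = 32π cm/s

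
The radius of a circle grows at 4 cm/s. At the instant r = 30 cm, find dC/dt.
8π cm/s

C = 2πr
dC/dt = 2π · dr/dt = 2π · 4 = 8π cm/s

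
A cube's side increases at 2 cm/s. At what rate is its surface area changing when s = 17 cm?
408 cm²/s

A = 6s²
dA/dt = 12s · ds/dt = 12·17·2 = 408 cm²/s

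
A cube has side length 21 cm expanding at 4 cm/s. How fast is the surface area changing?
1008 cm²/s

A = 6s²
dA/dt = 12s · ds/dt = 12·21·4 = 1008 cm²/s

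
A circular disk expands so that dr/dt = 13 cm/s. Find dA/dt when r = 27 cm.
702π cm²/s

A = πr²
dA/dt = 2πr · dr/dt = 2π(27)(13) = 702π cm²/s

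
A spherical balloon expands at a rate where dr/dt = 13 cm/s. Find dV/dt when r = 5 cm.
1300π cm³/s

V = (4/3)πr³
dV/dt = dV/dr · dr/dt = 4πr² · 13
At r = 5: dV/dt = 1300π cm³/s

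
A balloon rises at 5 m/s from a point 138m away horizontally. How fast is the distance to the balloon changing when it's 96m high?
16√785/157 ≈ 2.855 m/s

z² = 138² + y²
z = √(138² + 96²) = 6√785
dz/dt = y/z · dy/dt = 96/(6√785) · 5 = 16√785/157 ≈ 2.855 m/s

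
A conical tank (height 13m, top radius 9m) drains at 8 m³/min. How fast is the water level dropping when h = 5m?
1352/(2025π) ≈ 0.2125 m/min

r/h = 9/13, so r = (9/13)h
V = (1/3)πr²h = (1/3)π((9/13)h)²h = (27/169)πh³
dV/dh = (81/169)πh²
dh/dt = (dV/dt)/(dV/dh) = -8/((81/169)π·5²) = -1352/(2025π) m/min
The level is dropping at 1352/(2025π) ≈ 0.2125 m/min.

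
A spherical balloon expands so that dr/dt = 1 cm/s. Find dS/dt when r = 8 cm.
64π cm²/s

S = 4πr²
dS/dt = dS/dr · dr/dt = 8πr · 1
At r = 8: dS/dt = 64π cm²/s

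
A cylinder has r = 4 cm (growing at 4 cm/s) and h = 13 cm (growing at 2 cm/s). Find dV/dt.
448π cm³/s

V = πr²h
dV/dt = 2πrh·dr/dt + πr²·dh/dt
= 2π(4)(13)(4) + π(4)²(2)
= 448π cm³/s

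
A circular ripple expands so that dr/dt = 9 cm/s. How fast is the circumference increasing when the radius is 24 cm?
18π cm/s

C = 2πr
dC/dt = 2π · dr/dt = 2π · 9 = 18π cm/s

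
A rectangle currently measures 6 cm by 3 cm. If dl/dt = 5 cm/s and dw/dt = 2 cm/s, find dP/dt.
14 cm/s

P = 2(l + w)
dP/dt = 2(dl/dt + dw/dt) = 2(5 + 2) = 14 cm/s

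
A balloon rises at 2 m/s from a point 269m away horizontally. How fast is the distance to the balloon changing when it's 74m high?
148√77837/77837 ≈ 0.5305 m/s

z² = 269² + y²
z = √(269² + 74²) = √77837
dz/dt = y/z · dy/dt = 74/√77837 · 2 = 148√77837/77837 ≈ 0.5305 m/s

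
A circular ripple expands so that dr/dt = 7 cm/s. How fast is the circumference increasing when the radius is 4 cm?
14π cm/s

C = 2πr
dC/dt = 2π · dr/dt = 2π · 7 = 14π cm/s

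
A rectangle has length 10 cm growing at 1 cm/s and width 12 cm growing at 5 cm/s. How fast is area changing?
62 cm²/s

A = lw
dA/dt = w·dl/dt + l·dw/dt = 12·1 + 10·5 = 62 cm²/s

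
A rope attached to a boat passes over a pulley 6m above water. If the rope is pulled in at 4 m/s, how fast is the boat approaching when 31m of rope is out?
124√37/185 ≈ 4.077 m/s

rope² = x² + 6²
x = √(31² - 6²) = 5√37
dx/dt = (rope/x) · d(rope)/dt = (31/(5√37)) · (-4) = -124√37/185 m/s
The boat approaches at 124√37/185 ≈ 4.077 m/s.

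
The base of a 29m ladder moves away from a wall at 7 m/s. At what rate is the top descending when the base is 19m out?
133√30/120 ≈ 6.071 m/s

x² + y² = 29²
2x·dx/dt + 2y·dy/dt = 0
dy/dt = -x/y · dx/dt = -19/(4√30) · 7 = -133√30/120 m/s
The top is descending at 133√30/120 ≈ 6.071 m/s.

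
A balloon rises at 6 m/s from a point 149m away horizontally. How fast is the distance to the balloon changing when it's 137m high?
411√40970/20485 ≈ 4.061 m/s

z² = 149² + y²
z = √(149² + 137²) = √40970
dz/dt = y/z · dy/dt = 137/√40970 · 6 = 411√40970/20485 ≈ 4.061 m/s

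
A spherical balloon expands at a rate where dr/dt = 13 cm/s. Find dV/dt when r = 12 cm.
7488π cm³/s

V = (4/3)πr³
dV/dt = dV/dr · dr/dt = 4πr² · 13
At r = 12: dV/dt = 7488π cm³/s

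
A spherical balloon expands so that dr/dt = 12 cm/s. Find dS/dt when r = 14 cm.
1344π cm²/s

S = 4πr²
dS/dt = dS/dr · dr/dt = 8πr · 12
At r = 14: dS/dt = 1344π cm²/s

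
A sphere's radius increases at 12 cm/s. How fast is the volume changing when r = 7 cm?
2352π cm³/s

V = (4/3)πr³
dV/dt = dV/dr · dr/dt = 4πr² · 12
At r = 7: dV/dt = 2352π cm³/s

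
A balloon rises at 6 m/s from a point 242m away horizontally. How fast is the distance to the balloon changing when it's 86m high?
129√16490/8245 ≈ 2.009 m/s

z² = 242² + y²
z = √(242² + 86²) = 2√16490
dz/dt = y/z · dy/dt = 86/(2√16490) · 6 = 129√16490/8245 ≈ 2.009 m/s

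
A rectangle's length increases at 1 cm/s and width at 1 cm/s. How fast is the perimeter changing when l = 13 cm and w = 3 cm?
4 cm/s

P = 2(l + w)
dP/dt = 2(dl/dt + dw/dt) = 2(1 + 1) = 4 cm/s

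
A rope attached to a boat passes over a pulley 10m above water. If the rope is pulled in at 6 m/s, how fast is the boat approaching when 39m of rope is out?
234√29/203 ≈ 6.208 m/s

rope² = x² + 10²
x = √(39² - 10²) = 7√29
dx/dt = (rope/x) · d(rope)/dt = (39/(7√29)) · (-6) = -234√29/203 m/s
The boat approaches at 234√29/203 ≈ 6.208 m/s.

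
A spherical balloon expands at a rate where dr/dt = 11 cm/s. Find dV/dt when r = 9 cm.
3564π cm³/s

V = (4/3)πr³
dV/dt = dV/dr · dr/dt = 4πr² · 11
At r = 9: dV/dt = 3564π cm³/s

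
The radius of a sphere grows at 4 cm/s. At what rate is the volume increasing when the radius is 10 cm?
1600π cm³/s

V = (4/3)πr³
dV/dt = dV/dr · dr/dt = 4πr² · 4
At r = 10: dV/dt = 1600π cm³/s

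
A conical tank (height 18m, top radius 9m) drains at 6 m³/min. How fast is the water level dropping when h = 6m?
2/(3π) ≈ 0.2122 m/min

r/h = 9/18, so r = (1/2)h
V = (1/3)πr²h = (1/3)π((1/2)h)²h = (1/12)πh³
dV/dh = (1/4)πh²
dh/dt = (dV/dt)/(dV/dh) = -6/((1/4)π·6²) = -2/(3π) m/min
The level is dropping at 2/(3π) ≈ 0.2122 m/min.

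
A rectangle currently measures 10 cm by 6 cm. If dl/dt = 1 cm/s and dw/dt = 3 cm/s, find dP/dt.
8 cm/s

P = 2(l + w)
dP/dt = 2(dl/dt + dw/dt) = 2(1 + 3) = 8 cm/s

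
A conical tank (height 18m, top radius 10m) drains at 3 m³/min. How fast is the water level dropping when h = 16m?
243/(6400π) ≈ 0.01209 m/min

r/h = 10/18, so r = (5/9)h
V = (1/3)πr²h = (1/3)π((5/9)h)²h = (25/243)πh³
dV/dh = (25/81)πh²
dh/dt = (dV/dt)/(dV/dh) = -3/((25/81)π·16²) = -243/(6400π) m/min
The level is dropping at 243/(6400π) ≈ 0.01209 m/min.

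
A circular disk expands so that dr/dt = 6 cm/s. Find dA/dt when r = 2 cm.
24π cm²/s

A = πr²
dA/dt = 2πr · dr/dt = 2π(2)(6) = 24π cm²/s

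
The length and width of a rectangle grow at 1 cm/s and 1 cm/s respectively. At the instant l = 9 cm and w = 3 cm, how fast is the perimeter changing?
4 cm/s

P = 2(l + w)
dP/dt = 2(dl/dt + dw/dt) = 2(1 + 1) = 4 cm/s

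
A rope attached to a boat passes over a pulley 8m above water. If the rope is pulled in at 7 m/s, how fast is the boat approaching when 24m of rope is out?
21√2/4 ≈ 7.425 m/s

rope² = x² + 8²
x = √(24² - 8²) = 16√2
dx/dt = (rope/x) · d(rope)/dt = (24/(16√2)) · (-7) = -21√2/4 m/s
The boat approaches at 21√2/4 ≈ 7.425 m/s.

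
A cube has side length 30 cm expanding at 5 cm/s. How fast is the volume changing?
13500 cm³/s

V = s³
dV/dt = 3s² · ds/dt = 3·30²·5 = 13500 cm³/s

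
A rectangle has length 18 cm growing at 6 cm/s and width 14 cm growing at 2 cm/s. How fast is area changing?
120 cm²/s

A = lw
dA/dt = w·dl/dt + l·dw/dt = 14·6 + 18·2 = 120 cm²/s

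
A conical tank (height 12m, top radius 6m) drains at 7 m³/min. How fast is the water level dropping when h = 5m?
28/(25π) ≈ 0.3565 m/min

r/h = 6/12, so r = (1/2)h
V = (1/3)πr²h = (1/3)π((1/2)h)²h = (1/12)πh³
dV/dh = (1/4)πh²
dh/dt = (dV/dt)/(dV/dh) = -7/((1/4)π·5²) = -28/(25π) m/min
The level is dropping at 28/(25π) ≈ 0.3565 m/min.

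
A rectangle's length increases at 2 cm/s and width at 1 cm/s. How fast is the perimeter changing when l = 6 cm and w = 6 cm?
6 cm/s

P = 2(l + w)
dP/dt = 2(dl/dt + dw/dt) = 2(2 + 1) = 6 cm/s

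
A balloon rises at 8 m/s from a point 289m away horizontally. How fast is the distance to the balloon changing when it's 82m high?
656√90245/90245 ≈ 2.184 m/s

z² = 289² + y²
z = √(289² + 82²) = √90245
dz/dt = y/z · dy/dt = 82/√90245 · 8 = 656√90245/90245 ≈ 2.184 m/s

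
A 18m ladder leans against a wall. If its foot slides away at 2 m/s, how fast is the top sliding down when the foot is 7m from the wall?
14√11/55 ≈ 0.8442 m/s

x² + y² = 18²
2x·dx/dt + 2y·dy/dt = 0
dy/dt = -x/y · dx/dt = -7/(5√11) · 2 = -14√11/55 m/s
The top is descending at 14√11/55 ≈ 0.8442 m/s.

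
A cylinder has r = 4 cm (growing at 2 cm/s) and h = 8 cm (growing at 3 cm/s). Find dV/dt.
176π cm³/s

V = πr²h
dV/dt = 2πrh·dr/dt + πr²·dh/dt
= 2π(4)(8)(2) + π(4)²(3)
= 176π cm³/s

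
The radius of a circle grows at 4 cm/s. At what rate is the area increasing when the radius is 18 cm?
144π cm²/s

A = πr²
dA/dt = 2πr · dr/dt = 2π(18)(4) = 144π cm²/s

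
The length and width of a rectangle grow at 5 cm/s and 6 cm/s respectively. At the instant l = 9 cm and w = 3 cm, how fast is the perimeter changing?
22 cm/s

P = 2(l + w)
dP/dt = 2(dl/dt + dw/dt) = 2(5 + 6) = 22 cm/s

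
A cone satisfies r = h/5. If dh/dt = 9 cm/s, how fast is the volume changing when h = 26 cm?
6084π/25 cm³/s

V = (1/3)π(h/5)²h = πh³/75
dV/dt = πh²/25 · 9
At h = 26: dV/dt = 6084π/25 cm³/s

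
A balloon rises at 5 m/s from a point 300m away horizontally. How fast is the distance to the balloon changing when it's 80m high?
20√241/241 ≈ 1.288 m/s

z² = 300² + y²
z = √(300² + 80²) = 20√241
dz/dt = y/z · dy/dt = 80/(20√241) · 5 = 20√241/241 ≈ 1.288 m/s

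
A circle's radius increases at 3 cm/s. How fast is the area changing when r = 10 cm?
60π cm²/s

A = πr²
dA/dt = 2πr · dr/dt = 2π(10)(3) = 60π cm²/s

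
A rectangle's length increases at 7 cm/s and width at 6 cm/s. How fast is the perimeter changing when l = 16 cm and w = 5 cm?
26 cm/s

P = 2(l + w)
dP/dt = 2(dl/dt + dw/dt) = 2(7 + 6) = 26 cm/s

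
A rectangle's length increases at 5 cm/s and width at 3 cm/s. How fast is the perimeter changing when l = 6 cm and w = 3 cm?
16 cm/s

P = 2(l + w)
dP/dt = 2(dl/dt + dw/dt) = 2(5 + 3) = 16 cm/s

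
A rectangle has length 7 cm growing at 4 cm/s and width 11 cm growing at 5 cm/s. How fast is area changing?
79 cm²/s

A = lw
dA/dt = w·dl/dt + l·dw/dt = 11·4 + 7·5 = 79 cm²/s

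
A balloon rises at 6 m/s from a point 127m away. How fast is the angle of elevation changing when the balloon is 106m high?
0.027846 rad/s

tan(θ) = y/127
sec²(θ) · dθ/dt = (1/127) · dy/dt
dθ/dt = cos²(θ)/127 · 6 = 127/(127² + 106²) · 6
dθ/dt = 0.027846 rad/s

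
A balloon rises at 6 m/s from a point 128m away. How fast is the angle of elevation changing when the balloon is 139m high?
0.02151 rad/s

tan(θ) = y/128
sec²(θ) · dθ/dt = (1/128) · dy/dt
dθ/dt = cos²(θ)/128 · 6 = 128/(128² + 139²) · 6
dθ/dt = 0.02151 rad/s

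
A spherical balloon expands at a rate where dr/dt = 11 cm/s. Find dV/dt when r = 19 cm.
15884π cm³/s

V = (4/3)πr³
dV/dt = dV/dr · dr/dt = 4πr² · 11
At r = 19: dV/dt = 15884π cm³/s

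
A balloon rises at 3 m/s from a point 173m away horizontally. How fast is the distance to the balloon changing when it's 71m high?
213√34970/34970 ≈ 1.139 m/s

z² = 173² + y²
z = √(173² + 71²) = √34970
dz/dt = y/z · dy/dt = 71/√34970 · 3 = 213√34970/34970 ≈ 1.139 m/s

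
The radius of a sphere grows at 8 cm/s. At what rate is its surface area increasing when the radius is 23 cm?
1472π cm²/s

S = 4πr²
dS/dt = dS/dr · dr/dt = 8πr · 8
At r = 23: dS/dt = 1472π cm²/s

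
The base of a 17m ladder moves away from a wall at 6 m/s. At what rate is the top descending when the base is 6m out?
36√253/253 ≈ 2.263 m/s

x² + y² = 17²
2x·dx/dt + 2y·dy/dt = 0
dy/dt = -x/y · dx/dt = -6/√253 · 6 = -36√253/253 m/s
The top is descending at 36√253/253 ≈ 2.263 m/s.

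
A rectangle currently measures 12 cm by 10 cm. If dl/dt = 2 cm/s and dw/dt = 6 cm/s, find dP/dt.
16 cm/s

P = 2(l + w)
dP/dt = 2(dl/dt + dw/dt) = 2(2 + 6) = 16 cm/s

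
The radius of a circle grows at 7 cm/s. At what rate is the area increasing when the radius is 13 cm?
182π cm²/s

A = πr²
dA/dt = 2πr · dr/dt = 2π(13)(7) = 182π cm²/s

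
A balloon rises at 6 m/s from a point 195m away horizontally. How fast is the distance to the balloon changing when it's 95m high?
57√1882/941 ≈ 2.628 m/s

z² = 195² + y²
z = √(195² + 95²) = 5√1882
dz/dt = y/z · dy/dt = 95/(5√1882) · 6 = 57√1882/941 ≈ 2.628 m/s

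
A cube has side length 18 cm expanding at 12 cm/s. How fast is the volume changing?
11664 cm³/s

V = s³
dV/dt = 3s² · ds/dt = 3·18²·12 = 11664 cm³/s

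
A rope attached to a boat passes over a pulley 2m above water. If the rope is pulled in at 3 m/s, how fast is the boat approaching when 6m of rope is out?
9√2/4 ≈ 3.182 m/s

rope² = x² + 2²
x = √(6² - 2²) = 4√2
dx/dt = (rope/x) · d(rope)/dt = (6/(4√2)) · (-3) = -9√2/4 m/s
The boat approaches at 9√2/4 ≈ 3.182 m/s.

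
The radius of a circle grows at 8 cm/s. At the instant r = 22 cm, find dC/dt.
16π cm/s

C = 2πr
dC/dt = 2π · dr/dt = 2π · 8 = 16π cm/s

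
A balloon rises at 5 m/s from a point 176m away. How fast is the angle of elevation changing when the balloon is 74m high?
0.024141 rad/s

tan(θ) = y/176
sec²(θ) · dθ/dt = (1/176) · dy/dt
dθ/dt = cos²(θ)/176 · 5 = 176/(176² + 74²) · 5
dθ/dt = 0.024141 rad/s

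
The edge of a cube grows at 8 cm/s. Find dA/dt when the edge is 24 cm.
2304 cm²/s

A = 6s²
dA/dt = 12s · ds/dt = 12·24·8 = 2304 cm²/s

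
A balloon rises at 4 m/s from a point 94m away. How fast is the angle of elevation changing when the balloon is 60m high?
0.030235 rad/s

tan(θ) = y/94
sec²(θ) · dθ/dt = (1/94) · dy/dt
dθ/dt = cos²(θ)/94 · 4 = 94/(94² + 60²) · 4
dθ/dt = 0.030235 rad/s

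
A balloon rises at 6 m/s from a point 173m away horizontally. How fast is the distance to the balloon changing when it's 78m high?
468√36013/36013 ≈ 2.466 m/s

z² = 173² + y²
z = √(173² + 78²) = √36013
dz/dt = y/z · dy/dt = 78/√36013 · 6 = 468√36013/36013 ≈ 2.466 m/s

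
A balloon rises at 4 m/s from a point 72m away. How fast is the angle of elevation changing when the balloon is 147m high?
0.010749 rad/s

tan(θ) = y/72
sec²(θ) · dθ/dt = (1/72) · dy/dt
dθ/dt = cos²(θ)/72 · 4 = 72/(72² + 147²) · 4
dθ/dt = 0.010749 rad/s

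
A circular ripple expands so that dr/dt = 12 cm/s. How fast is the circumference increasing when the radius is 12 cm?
24π cm/s

C = 2πr
dC/dt = 2π · dr/dt = 2π · 12 = 24π cm/s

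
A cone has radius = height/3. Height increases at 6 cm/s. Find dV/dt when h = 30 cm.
600π cm³/s

V = (1/3)π(h/3)²h = πh³/27
dV/dt = πh²/9 · 6
At h = 30: dV/dt = 600π cm³/s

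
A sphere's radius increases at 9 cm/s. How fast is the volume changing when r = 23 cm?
19044π cm³/s

V = (4/3)πr³
dV/dt = dV/dr · dr/dt = 4πr² · 9
At r = 23: dV/dt = 19044π cm³/s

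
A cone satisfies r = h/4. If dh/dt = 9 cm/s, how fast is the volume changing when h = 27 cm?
6561π/16 cm³/s

V = (1/3)π(h/4)²h = πh³/48
dV/dt = πh²/16 · 9
At h = 27: dV/dt = 6561π/16 cm³/s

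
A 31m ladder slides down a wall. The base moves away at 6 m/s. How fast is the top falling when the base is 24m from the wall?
144√385/385 ≈ 7.339 m/s

x² + y² = 31²
2x·dx/dt + 2y·dy/dt = 0
dy/dt = -x/y · dx/dt = -24/√385 · 6 = -144√385/385 m/s
The top is descending at 144√385/385 ≈ 7.339 m/s.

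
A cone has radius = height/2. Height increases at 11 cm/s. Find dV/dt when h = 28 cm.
2156π cm³/s

V = (1/3)π(h/2)²h = πh³/12
dV/dt = πh²/4 · 11
At h = 28: dV/dt = 2156π cm³/s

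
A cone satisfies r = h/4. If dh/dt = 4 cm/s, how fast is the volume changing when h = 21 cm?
441π/4 cm³/s

V = (1/3)π(h/4)²h = πh³/48
dV/dt = πh²/16 · 4
At h = 21: dV/dt = 441π/4 cm³/s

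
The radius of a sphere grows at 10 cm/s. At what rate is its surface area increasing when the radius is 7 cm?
560π cm²/s

S = 4πr²
dS/dt = dS/dr · dr/dt = 8πr · 10
At r = 7: dS/dt = 560π cm²/s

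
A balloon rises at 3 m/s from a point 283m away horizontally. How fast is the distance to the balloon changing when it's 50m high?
150√82589/82589 ≈ 0.522 m/s

z² = 283² + y²
z = √(283² + 50²) = √82589
dz/dt = y/z · dy/dt = 50/√82589 · 3 = 150√82589/82589 ≈ 0.522 m/s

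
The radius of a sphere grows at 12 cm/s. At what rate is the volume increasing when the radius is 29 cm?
40368π cm³/s

V = (4/3)πr³
dV/dt = dV/dr · dr/dt = 4πr² · 12
At r = 29: dV/dt = 40368π cm³/s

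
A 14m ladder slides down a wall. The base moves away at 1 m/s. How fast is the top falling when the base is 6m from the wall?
3√10/20 ≈ 0.4743 m/s

x² + y² = 14²
2x·dx/dt + 2y·dy/dt = 0
dy/dt = -x/y · dx/dt = -6/(4√10) · 1 = -3√10/20 m/s
The top is descending at 3√10/20 ≈ 0.4743 m/s.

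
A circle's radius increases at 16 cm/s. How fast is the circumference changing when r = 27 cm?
32π cm/s

C = 2πr
dC/dt = 2π · dr/dt = 2π · 16 = 32π cm/s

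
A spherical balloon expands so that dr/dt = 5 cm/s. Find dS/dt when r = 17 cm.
680π cm²/s

S = 4πr²
dS/dt = dS/dr · dr/dt = 8πr · 5
At r = 17: dS/dt = 680π cm²/s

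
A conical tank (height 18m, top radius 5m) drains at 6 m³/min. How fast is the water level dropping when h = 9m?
24/(25π) ≈ 0.3056 m/min

r/h = 5/18, so r = (5/18)h
V = (1/3)πr²h = (1/3)π((5/18)h)²h = (25/972)πh³
dV/dh = (25/324)πh²
dh/dt = (dV/dt)/(dV/dh) = -6/((25/324)π·9²) = -24/(25π) m/min
The level is dropping at 24/(25π) ≈ 0.3056 m/min.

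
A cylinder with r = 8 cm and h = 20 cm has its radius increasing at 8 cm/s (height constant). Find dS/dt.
576π cm²/s

S = 2πrh + 2πr² (lateral + bases)
dS/dt = (2πh + 4πr)·dr/dt = (2π·20 + 4π·8)·8
= 576π cm²/s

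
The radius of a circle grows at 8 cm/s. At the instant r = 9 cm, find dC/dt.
16π cm/s

C = 2πr
dC/dt = 2π · dr/dt = 2π · 8 = 16π cm/s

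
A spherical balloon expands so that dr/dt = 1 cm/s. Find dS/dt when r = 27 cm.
216π cm²/s

S = 4πr²
dS/dt = dS/dr · dr/dt = 8πr · 1
At r = 27: dS/dt = 216π cm²/s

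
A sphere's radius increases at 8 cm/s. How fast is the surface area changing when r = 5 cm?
320π cm²/s

S = 4πr²
dS/dt = dS/dr · dr/dt = 8πr · 8
At r = 5: dS/dt = 320π cm²/s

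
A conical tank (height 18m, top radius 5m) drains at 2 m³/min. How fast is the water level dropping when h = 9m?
8/(25π) ≈ 0.1019 m/min

r/h = 5/18, so r = (5/18)h
V = (1/3)πr²h = (1/3)π((5/18)h)²h = (25/972)πh³
dV/dh = (25/324)πh²
dh/dt = (dV/dt)/(dV/dh) = -2/((25/324)π·9²) = -8/(25π) m/min
The level is dropping at 8/(25π) ≈ 0.1019 m/min.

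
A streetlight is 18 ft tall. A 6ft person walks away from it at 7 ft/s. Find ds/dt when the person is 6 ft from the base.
7/2 ft/s

By similar triangles: 18/(x+s) = 6/s
Solving: s = 6x/12
ds/dt = 6/12 · dx/dt = 1/2 · 7 = 7/2 ft/s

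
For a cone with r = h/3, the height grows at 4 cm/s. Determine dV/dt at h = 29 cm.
3364π/9 cm³/s

V = (1/3)π(h/3)²h = πh³/27
dV/dt = πh²/9 · 4
At h = 29: dV/dt = 3364π/9 cm³/s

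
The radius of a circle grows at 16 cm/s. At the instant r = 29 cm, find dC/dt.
32π cm/s

C = 2πr
dC/dt = 2π · dr/dt = 2π · 16 = 32π cm/s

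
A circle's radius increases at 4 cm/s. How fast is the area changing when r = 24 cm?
192π cm²/s

A = πr²
dA/dt = 2πr · dr/dt = 2π(24)(4) = 192π cm²/s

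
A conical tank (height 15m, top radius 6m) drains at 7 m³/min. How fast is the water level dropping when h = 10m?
7/(16π) ≈ 0.1393 m/min

r/h = 6/15, so r = (2/5)h
V = (1/3)πr²h = (1/3)π((2/5)h)²h = (4/75)πh³
dV/dh = (4/25)πh²
dh/dt = (dV/dt)/(dV/dh) = -7/((4/25)π·10²) = -7/(16π) m/min
The level is dropping at 7/(16π) ≈ 0.1393 m/min.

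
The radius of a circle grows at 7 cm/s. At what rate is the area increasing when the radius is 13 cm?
182π cm²/s

A = πr²
dA/dt = 2πr · dr/dt = 2π(13)(7) = 182π cm²/s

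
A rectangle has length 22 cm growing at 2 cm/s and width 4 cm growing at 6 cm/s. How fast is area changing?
140 cm²/s

A = lw
dA/dt = w·dl/dt + l·dw/dt = 4·2 + 22·6 = 140 cm²/s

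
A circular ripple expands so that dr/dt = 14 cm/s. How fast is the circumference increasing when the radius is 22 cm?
28π cm/s

C = 2πr
dC/dt = 2π · dr/dt = 2π · 14 = 28π cm/s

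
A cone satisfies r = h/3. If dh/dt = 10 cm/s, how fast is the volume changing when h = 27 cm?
810π cm³/s

V = (1/3)π(h/3)²h = πh³/27
dV/dt = πh²/9 · 10
At h = 27: dV/dt = 810π cm³/s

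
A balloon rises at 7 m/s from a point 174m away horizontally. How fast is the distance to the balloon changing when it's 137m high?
959√49045/49045 ≈ 4.33 m/s

z² = 174² + y²
z = √(174² + 137²) = √49045
dz/dt = y/z · dy/dt = 137/√49045 · 7 = 959√49045/49045 ≈ 4.33 m/s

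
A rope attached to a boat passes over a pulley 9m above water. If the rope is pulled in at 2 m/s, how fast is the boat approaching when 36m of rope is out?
8√15/15 ≈ 2.066 m/s

rope² = x² + 9²
x = √(36² - 9²) = 9√15
dx/dt = (rope/x) · d(rope)/dt = (36/(9√15)) · (-2) = -8√15/15 m/s
The boat approaches at 8√15/15 ≈ 2.066 m/s.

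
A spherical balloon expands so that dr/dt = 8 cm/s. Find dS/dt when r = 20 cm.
1280π cm²/s

S = 4πr²
dS/dt = dS/dr · dr/dt = 8πr · 8
At r = 20: dS/dt = 1280π cm²/s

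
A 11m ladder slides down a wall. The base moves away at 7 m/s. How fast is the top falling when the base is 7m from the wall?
49√2/12 ≈ 5.775 m/s

x² + y² = 11²
2x·dx/dt + 2y·dy/dt = 0
dy/dt = -x/y · dx/dt = -7/(6√2) · 7 = -49√2/12 m/s
The top is descending at 49√2/12 ≈ 5.775 m/s.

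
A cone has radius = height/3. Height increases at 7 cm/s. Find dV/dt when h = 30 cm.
700π cm³/s

V = (1/3)π(h/3)²h = πh³/27
dV/dt = πh²/9 · 7
At h = 30: dV/dt = 700π cm³/s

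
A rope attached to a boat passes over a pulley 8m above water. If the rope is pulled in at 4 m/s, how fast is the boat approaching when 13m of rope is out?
52√105/105 ≈ 5.075 m/s

rope² = x² + 8²
x = √(13² - 8²) = √105
dx/dt = (rope/x) · d(rope)/dt = (13/√105) · (-4) = -52√105/105 m/s
The boat approaches at 52√105/105 ≈ 5.075 m/s.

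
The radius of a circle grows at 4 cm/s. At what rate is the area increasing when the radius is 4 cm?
32π cm²/s

A = πr²
dA/dt = 2πr · dr/dt = 2π(4)(4) = 32π cm²/s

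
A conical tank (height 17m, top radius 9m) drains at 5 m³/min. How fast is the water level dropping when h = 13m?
1445/(13689π) ≈ 0.0336 m/min

r/h = 9/17, so r = (9/17)h
V = (1/3)πr²h = (1/3)π((9/17)h)²h = (27/289)πh³
dV/dh = (81/289)πh²
dh/dt = (dV/dt)/(dV/dh) = -5/((81/289)π·13²) = -1445/(13689π) m/min
The level is dropping at 1445/(13689π) ≈ 0.0336 m/min.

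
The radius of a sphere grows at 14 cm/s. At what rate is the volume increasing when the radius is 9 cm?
4536π cm³/s

V = (4/3)πr³
dV/dt = dV/dr · dr/dt = 4πr² · 14
At r = 9: dV/dt = 4536π cm³/s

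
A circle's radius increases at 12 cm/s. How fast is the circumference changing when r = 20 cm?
24π cm/s

C = 2πr
dC/dt = 2π · dr/dt = 2π · 12 = 24π cm/s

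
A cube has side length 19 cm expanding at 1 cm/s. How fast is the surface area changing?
228 cm²/s

A = 6s²
dA/dt = 12s · ds/dt = 12·19·1 = 228 cm²/s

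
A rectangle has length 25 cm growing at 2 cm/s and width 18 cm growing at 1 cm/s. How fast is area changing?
61 cm²/s

A = lw
dA/dt = w·dl/dt + l·dw/dt = 18·2 + 25·1 = 61 cm²/s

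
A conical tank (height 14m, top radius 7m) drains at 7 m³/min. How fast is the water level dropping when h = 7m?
4/(7π) ≈ 0.1819 m/min

r/h = 7/14, so r = (1/2)h
V = (1/3)πr²h = (1/3)π((1/2)h)²h = (1/12)πh³
dV/dh = (1/4)πh²
dh/dt = (dV/dt)/(dV/dh) = -7/((1/4)π·7²) = -4/(7π) m/min
The level is dropping at 4/(7π) ≈ 0.1819 m/min.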